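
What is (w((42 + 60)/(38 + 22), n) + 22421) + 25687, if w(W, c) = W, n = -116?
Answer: 481097/10 ≈ 48110.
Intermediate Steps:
(w((42 + 60)/(38 + 22), n) + 22421) + 25687 = ((42 + 60)/(38 + 22) + 22421) + 25687 = (102/60 + 22421) + 25687 = (102*(1/60) + 22421) + 25687 = (17/10 + 22421) + 25687 = 224227/10 + 25687 = 481097/10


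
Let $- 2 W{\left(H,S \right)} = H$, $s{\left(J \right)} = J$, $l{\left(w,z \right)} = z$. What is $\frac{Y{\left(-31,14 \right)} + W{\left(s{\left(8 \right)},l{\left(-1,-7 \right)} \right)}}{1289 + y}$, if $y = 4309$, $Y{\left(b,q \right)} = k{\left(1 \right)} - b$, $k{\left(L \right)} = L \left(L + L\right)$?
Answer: $\frac{29}{5598} \approx 0.0051804$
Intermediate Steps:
$k{\left(L \right)} = 2 L^{2}$ ($k{\left(L \right)} = L 2 L = 2 L^{2}$)
$W{\left(H,S \right)} = - \frac{H}{2}$
$Y{\left(b,q \right)} = 2 - b$ ($Y{\left(b,q \right)} = 2 \cdot 1^{2} - b = 2 \cdot 1 - b = 2 - b$)
$\frac{Y{\left(-31,14 \right)} + W{\left(s{\left(8 \right)},l{\left(-1,-7 \right)} \right)}}{1289 + y} = \frac{\left(2 - -31\right) - 4}{1289 + 4309} = \frac{\left(2 + 31\right) - 4}{5598} = \left(33 - 4\right) \frac{1}{5598} = 29 \cdot \frac{1}{5598} = \frac{29}{5598}$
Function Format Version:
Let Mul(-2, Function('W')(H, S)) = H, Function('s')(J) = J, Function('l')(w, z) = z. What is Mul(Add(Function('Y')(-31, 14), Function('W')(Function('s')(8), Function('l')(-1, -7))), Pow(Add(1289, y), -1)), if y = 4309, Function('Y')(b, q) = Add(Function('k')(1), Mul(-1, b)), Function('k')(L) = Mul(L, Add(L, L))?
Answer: Rational(29, 5598) ≈ 0.0051804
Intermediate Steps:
Function('k')(L) = Mul(2, Pow(L, 2)) (Function('k')(L) = Mul(L, Mul(2, L)) = Mul(2, Pow(L, 2)))
Function('W')(H, S) = Mul(Rational(-1, 2), H)
Function('Y')(b, q) = Add(2, Mul(-1, b)) (Function('Y')(b, q) = Add(Mul(2, Pow(1, 2)), Mul(-1, b)) = Add(Mul(2, 1), Mul(-1, b)) = Add(2, Mul(-1, b)))
Mul(Add(Function('Y')(-31, 14), Function('W')(Function('s')(8), Function('l')(-1, -7))), Pow(Add(1289, y), -1)) = Mul(Add(Add(2, Mul(-1, -31)), Mul(Rational(-1, 2), 8)), Pow(Add(1289, 4309), -1)) = Mul(Add(Add(2, 31), -4), Pow(5598, -1)) = Mul(Add(33, -4), Rational(1, 5598)) = Mul(29, Rational(1, 5598)) = Rational(29, 5598)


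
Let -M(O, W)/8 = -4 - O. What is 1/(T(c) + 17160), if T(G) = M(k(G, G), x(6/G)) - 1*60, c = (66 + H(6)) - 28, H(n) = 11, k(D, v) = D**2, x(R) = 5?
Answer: 1/36340 ≈ 2.7518e-5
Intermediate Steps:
M(O, W) = 32 + 8*O (M(O, W) = -8*(-4 - O) = 32 + 8*O)
c = 49 (c = (66 + 11) - 28 = 77 - 28 = 49)
T(G) = -28 + 8*G**2 (T(G) = (32 + 8*G**2) - 1*60 = (32 + 8*G**2) - 60 = -28 + 8*G**2)
1/(T(c) + 17160) = 1/((-28 + 8*49**2) + 17160) = 1/((-28 + 8*2401) + 17160) = 1/((-28 + 19208) + 17160) = 1/(19180 + 17160) = 1/36340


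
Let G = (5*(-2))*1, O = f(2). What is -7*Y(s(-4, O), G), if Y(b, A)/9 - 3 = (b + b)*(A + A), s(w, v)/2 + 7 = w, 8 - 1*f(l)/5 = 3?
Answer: -55629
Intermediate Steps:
f(l) = 25 (f(l) = 40 - 5*3 = 40 - 15 = 25)
O = 25
s(w, v) = -14 + 2*w
G = -10 (G = -10*1 = -10)
Y(b, A) = 27 + 36*A*b (Y(b, A) = 27 + 9*((b + b)*(A + A)) = 27 + 9*((2*b)*(2*A)) = 27 + 9*(4*A*b) = 27 + 36*A*b)
-7*Y(s(-4, O), G) = -7*(27 + 36*(-10)*(-14 + 2*(-4))) = -7*(27 + 36*(-10)*(-14 - 8)) = -7*(27 + 36*(-10)*(-22)) = -7*(27 + 7920) = -7*7947 = -55629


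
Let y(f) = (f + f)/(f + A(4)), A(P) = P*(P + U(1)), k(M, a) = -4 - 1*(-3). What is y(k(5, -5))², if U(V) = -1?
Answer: 4/121 ≈ 0.033058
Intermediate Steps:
k(M, a) = -1 (k(M, a) = -4 + 3 = -1)
A(P) = P*(-1 + P) (A(P) = P*(P - 1) = P*(-1 + P))
y(f) = 2*f/(12 + f) (y(f) = (f + f)/(f + 4*(-1 + 4)) = (2*f)/(f + 4*3) = (2*f)/(f + 12) = (2*f)/(12 + f) = 2*f/(12 + f))
y(k(5, -5))² = (2*(-1)/(12 - 1))² = (2*(-1)/11)² = (2*(-1)*(1/11))² = (-2/11)² = 4/121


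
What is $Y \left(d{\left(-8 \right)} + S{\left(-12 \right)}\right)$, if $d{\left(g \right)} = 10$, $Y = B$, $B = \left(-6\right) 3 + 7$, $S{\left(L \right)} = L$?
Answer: $22$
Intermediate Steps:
$B = -11$ ($B = -18 + 7 = -11$)
$Y = -11$
$Y \left(d{\left(-8 \right)} + S{\left(-12 \right)}\right) = - 11 \left(10 - 12\right) = \left(-11\right) \left(-2\right) = 22$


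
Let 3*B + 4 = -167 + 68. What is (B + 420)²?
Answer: 1338649/9 ≈ 1.4874e+5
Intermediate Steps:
B = -103/3 (B = -4/3 + (-167 + 68)/3 = -4/3 + (⅓)*(-99) = -4/3 - 33 = -103/3 ≈ -34.333)
(B + 420)² = (-103/3 + 420)² = (1157/3)² = 1338649/9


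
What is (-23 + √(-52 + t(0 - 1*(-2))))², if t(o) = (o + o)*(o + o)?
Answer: 493 - 276*I ≈ 493.0 - 276.0*I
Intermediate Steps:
t(o) = 4*o² (t(o) = (2*o)*(2*o) = 4*o²)
(-23 + √(-52 + t(0 - 1*(-2))))² = (-23 + √(-52 + 4*(0 - 1*(-2))²))² = (-23 + √(-52 + 4*(0 + 2)²))² = (-23 + √(-52 + 4*2²))² = (-23 + √(-52 + 4*4))² = (-23 + √(-52 + 16))² = (-23 + √(-36))² = (-23 + 6*I)²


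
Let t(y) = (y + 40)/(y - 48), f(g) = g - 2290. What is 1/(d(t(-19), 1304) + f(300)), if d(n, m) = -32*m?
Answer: -1/43718 ≈ -2.2874e-5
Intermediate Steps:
f(g) = -2290 + g
t(y) = (40 + y)/(-48 + y)
1/(d(t(-19), 1304) + f(300)) = 1/(-32*1304 + (-2290 + 300)) = 1/(-41728 - 1990) = 1/(-43718) = -1/43718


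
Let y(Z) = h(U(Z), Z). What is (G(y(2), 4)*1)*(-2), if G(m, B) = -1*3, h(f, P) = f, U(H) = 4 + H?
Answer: 6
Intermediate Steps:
y(Z) = 4 + Z
G(m, B) = -3
(G(y(2), 4)*1)*(-2) = -3*1*(-2) = -3*(-2) = 6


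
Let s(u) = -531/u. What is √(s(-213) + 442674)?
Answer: √2231532201/71 ≈ 665.34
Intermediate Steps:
√(s(-213) + 442674) = √(-531/(-213) + 442674) = √(-531*(-1/213) + 442674) = √(177/71 + 442674) = √(31430031/71) = √2231532201/71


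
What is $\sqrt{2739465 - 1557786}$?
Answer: $\sqrt{1181679} \approx 1087.1$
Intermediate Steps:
$\sqrt{2739465 - 1557786} = \sqrt{1181679}$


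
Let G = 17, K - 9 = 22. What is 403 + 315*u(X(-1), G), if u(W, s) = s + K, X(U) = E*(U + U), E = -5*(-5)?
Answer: 15523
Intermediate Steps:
K = 31 (K = 9 + 22 = 31)
E = 25
X(U) = 50*U (X(U) = 25*(U + U) = 25*(2*U) = 50*U)
u(W, s) = 31 + s (u(W, s) = s + 31 = 31 + s)
403 + 315*u(X(-1), G) = 403 + 315*(31 + 17) = 403 + 315*48 = 403 + 15120 = 15523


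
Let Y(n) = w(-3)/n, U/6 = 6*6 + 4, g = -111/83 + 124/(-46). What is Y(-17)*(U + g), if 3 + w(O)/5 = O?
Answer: 13513830/32453 ≈ 416.41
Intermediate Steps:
g = -7699/1909 (g = -111*1/83 + 124*(-1/46) = -111/83 - 62/23 = -7699/1909 ≈ -4.0330)
U = 240 (U = 6*(6*6 + 4) = 6*(36 + 4) = 6*40 = 240)
w(O) = -15 + 5*O
Y(n) = -30/n (Y(n) = (-15 + 5*(-3))/n = (-15 - 15)/n = -30/n)
Y(-17)*(U + g) = (-30/(-17))*(240 - 7699/1909) = -30*(-1/17)*(450461/1909) = (30/17)*(450461/1909) = 13513830/32453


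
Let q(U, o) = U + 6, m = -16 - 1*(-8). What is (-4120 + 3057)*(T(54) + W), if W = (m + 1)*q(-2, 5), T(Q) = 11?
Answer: 18071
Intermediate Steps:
m = -8 (m = -16 + 8 = -8)
q(U, o) = 6 + U
W = -28 (W = (-8 + 1)*(6 - 2) = -7*4 = -28)
(-4120 + 3057)*(T(54) + W) = (-4120 + 3057)*(11 - 28) = -1063*(-17) = 18071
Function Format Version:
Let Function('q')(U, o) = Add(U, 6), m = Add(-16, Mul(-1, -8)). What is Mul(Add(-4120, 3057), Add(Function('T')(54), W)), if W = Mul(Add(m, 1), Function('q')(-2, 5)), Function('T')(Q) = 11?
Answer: 18071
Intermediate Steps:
m = -8 (m = Add(-16, 8) = -8)
Function('q')(U, o) = Add(6, U)
W = -28 (W = Mul(Add(-8, 1), Add(6, -2)) = Mul(-7, 4) = -28)
Mul(Add(-4120, 3057), Add(Function('T')(54), W)) = Mul(Add(-4120, 3057), Add(11, -28)) = Mul(-1063, -17) = 18071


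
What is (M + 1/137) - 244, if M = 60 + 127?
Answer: -7808/137 ≈ -56.993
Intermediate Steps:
M = 187
(M + 1/137) - 244 = (187 + 1/137) - 244 = 25620/137 - 244 = -7808/137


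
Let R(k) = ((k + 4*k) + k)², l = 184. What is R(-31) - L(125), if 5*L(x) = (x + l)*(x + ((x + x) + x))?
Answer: 3696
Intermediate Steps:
R(k) = 36*k² (R(k) = (5*k + k)² = (6*k)² = 36*k²)
L(x) = 4*x*(184 + x)/5 (L(x) = ((x + 184)*(x + ((x + x) + x)))/5 = ((184 + x)*(x + (2*x + x)))/5 = ((184 + x)*(x + 3*x))/5 = ((184 + x)*(4*x))/5 = (4*x*(184 + x))/5 = 4*x*(184 + x)/5)
R(-31) - L(125) = 36*(-31)² - 4*125*(184 + 125)/5 = 36*961 - 4*125*309/5 = 34596 - 1*30900 = 34596 - 30900 = 3696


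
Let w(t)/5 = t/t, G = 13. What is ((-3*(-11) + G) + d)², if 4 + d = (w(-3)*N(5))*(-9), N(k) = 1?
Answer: 9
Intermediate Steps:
w(t) = 5 (w(t) = 5*(t/t) = 5*1 = 5)
d = -49 (d = -4 + (5*1)*(-9) = -4 + 5*(-9) = -4 - 45 = -49)
((-3*(-11) + G) + d)² = ((-3*(-11) + 13) - 49)² = ((33 + 13) - 49)² = (46 - 49)² = (-3)² = 9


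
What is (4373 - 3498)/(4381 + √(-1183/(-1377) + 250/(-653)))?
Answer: 492413995125/2465446467556 - 1125*√4753992149/2465446467556 ≈ 0.19969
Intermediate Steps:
(4373 - 3498)/(4381 + √(-1183/(-1377) + 250/(-653))) = 875/(4381 + √(-1183*(-1/1377) + 250*(-1/653))) = 875/(4381 + √(1183/1377 - 250/653)) = 875/(4381 + √(428249/899181)) = 875/(4381 + √4753992149/99909)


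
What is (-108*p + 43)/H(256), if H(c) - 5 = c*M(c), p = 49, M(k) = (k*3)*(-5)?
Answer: 5249/983035 ≈ 0.0053396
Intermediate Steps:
M(k) = -15*k (M(k) = (3*k)*(-5) = -15*k)
H(c) = 5 - 15*c² (H(c) = 5 + c*(-15*c) = 5 - 15*c²)
(-108*p + 43)/H(256) = (-108*49 + 43)/(5 - 15*256²) = (-5292 + 43)/(5 - 15*65536) = -5249/(5 - 983040) = -5249/(-983035) = -5249*(-1/983035) = 5249/983035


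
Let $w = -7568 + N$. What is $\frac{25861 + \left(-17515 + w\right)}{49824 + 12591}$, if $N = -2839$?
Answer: $- \frac{229}{6935} \approx -0.033021$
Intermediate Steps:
$w = -10407$ ($w = -7568 - 2839 = -10407$)
$\frac{25861 + \left(-17515 + w\right)}{49824 + 12591} = \frac{25861 - 27922}{49824 + 12591} = \frac{25861 - 27922}{62415} = \left(-2061\right) \frac{1}{62415} = - \frac{229}{6935}$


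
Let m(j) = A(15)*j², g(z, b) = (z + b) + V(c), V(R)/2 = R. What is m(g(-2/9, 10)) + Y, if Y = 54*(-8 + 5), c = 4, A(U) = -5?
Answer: -141122/81 ≈ -1742.2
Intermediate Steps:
V(R) = 2*R
g(z, b) = 8 + b + z (g(z, b) = (z + b) + 2*4 = (b + z) + 8 = 8 + b + z)
m(j) = -5*j²
Y = -162 (Y = 54*(-3) = -162)
m(g(-2/9, 10)) + Y = -5*(8 + 10 - 2/9)² - 162 = -5*(160/9)² - 162 = -5*25600/81 - 162 = -128000/81 - 162 = -141122/81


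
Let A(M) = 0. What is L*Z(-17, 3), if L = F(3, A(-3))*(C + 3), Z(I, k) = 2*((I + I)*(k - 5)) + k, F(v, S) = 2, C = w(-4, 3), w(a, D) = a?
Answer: -278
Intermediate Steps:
C = -4
Z(I, k) = k + 4*I*(-5 + k) (Z(I, k) = 2*((2*I)*(-5 + k)) + k = 2*(2*I*(-5 + k)) + k = 4*I*(-5 + k) + k = k + 4*I*(-5 + k))
L = -2 (L = 2*(-4 + 3) = 2*(-1) = -2)
L*Z(-17, 3) = -2*(3 - 20*(-17) + 4*(-17)*3) = -2*(3 + 340 - 204) = -2*139 = -278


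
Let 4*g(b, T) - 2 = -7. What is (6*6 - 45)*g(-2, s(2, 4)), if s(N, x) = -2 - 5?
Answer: 45/4 ≈ 11.250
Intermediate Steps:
s(N, x) = -7
g(b, T) = -5/4 (g(b, T) = ½ + (¼)*(-7) = ½ - 7/4 = -5/4)
(6*6 - 45)*g(-2, s(2, 4)) = (6*6 - 45)*(-5/4) = (36 - 45)*(-5/4) = -9*(-5/4) = 45/4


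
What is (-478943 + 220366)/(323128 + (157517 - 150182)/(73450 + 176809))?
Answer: -64711221443/80865697487 ≈ -0.80023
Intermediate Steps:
(-478943 + 220366)/(323128 + (157517 - 150182)/(73450 + 176809)) = -258577/(323128 + 7335/250259) = -258577/80865697487/250259 = -258577*250259/80865697487 = -64711221443/80865697487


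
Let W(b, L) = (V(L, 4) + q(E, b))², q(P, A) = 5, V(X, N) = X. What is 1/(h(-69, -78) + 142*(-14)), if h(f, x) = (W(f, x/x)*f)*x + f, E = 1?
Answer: 1/191695 ≈ 5.2166e-6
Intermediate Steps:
W(b, L) = (5 + L)² (W(b, L) = (L + 5)² = (5 + L)²)
h(f, x) = f + 36*f*x (h(f, x) = ((5 + x/x)²*f)*x + f = ((5 + 1)²*f)*x + f = (6²*f)*x + f = (36*f)*x + f = 36*f*x + f = f + 36*f*x)
1/(h(-69, -78) + 142*(-14)) = 1/(-69*(1 + 36*(-78)) + 142*(-14)) = 1/(-69*(1 - 2808) - 1988) = 1/(-69*(-2807) - 1988) = 1/(193683 - 1988) = 1/191695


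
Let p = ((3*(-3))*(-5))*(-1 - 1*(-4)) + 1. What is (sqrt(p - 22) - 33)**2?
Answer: (33 - sqrt(114))**2 ≈ 498.31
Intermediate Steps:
p = 136 (p = (-9*(-5))*(-1 + 4) + 1 = 45*3 + 1 = 135 + 1 = 136)
(sqrt(p - 22) - 33)**2 = (sqrt(136 - 22) - 33)**2 = (sqrt(114) - 33)**2 = (-33 + sqrt(114))**2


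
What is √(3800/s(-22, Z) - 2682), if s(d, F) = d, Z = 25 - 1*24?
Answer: I*√345422/11 ≈ 53.43*I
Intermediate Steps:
Z = 1 (Z = 25 - 24 = 1)
√(3800/s(-22, Z) - 2682) = √(3800/(-22) - 2682) = √(3800*(-1/22) - 2682) = √(-1900/11 - 2682) = √(-31402/11) = I*√345422/11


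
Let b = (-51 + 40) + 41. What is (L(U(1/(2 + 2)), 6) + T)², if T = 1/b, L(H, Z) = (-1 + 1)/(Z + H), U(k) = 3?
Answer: 1/900 ≈ 0.0011111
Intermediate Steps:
b = 30 (b = -11 + 41 = 30)
L(H, Z) = 0 (L(H, Z) = 0/(H + Z) = 0)
T = 1/30 ≈ 0.033333
(L(U(1/(2 + 2)), 6) + T)² = (0 + 1/30)² = (1/30)² = 1/900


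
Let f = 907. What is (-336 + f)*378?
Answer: 215838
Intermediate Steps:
(-336 + f)*378 = (-336 + 907)*378 = 571*378 = 215838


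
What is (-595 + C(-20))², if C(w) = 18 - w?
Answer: 310249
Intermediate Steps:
(-595 + C(-20))² = (-595 + (18 - 1*(-20)))² = (-595 + (18 + 20))² = (-595 + 38)² = (-557)² = 310249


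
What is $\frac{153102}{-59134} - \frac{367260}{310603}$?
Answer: $- \frac{34635746673}{9183598901} \approx -3.7715$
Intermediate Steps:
$\frac{153102}{-59134} - \frac{367260}{310603} = 153102 \left(- \frac{1}{59134}\right) - \frac{367260}{310603} = - \frac{76551}{29567} - \frac{367260}{310603} = - \frac{34635746673}{9183598901}$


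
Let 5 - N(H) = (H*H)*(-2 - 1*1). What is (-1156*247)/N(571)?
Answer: -71383/244532 ≈ -0.29192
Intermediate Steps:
N(H) = 5 + 3*H² (N(H) = 5 - H*H*(-2 - 1*1) = 5 - H²*(-2 - 1) = 5 - H²*(-3) = 5 - (-3)*H² = 5 + 3*H²)
(-1156*247)/N(571) = (-1156*247)/(5 + 3*571²) = -285532/(5 + 3*326041) = -285532/(5 + 978123) = -285532/978128 = -285532*1/978128 = -71383/244532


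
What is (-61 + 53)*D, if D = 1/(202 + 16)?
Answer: -4/109 ≈ -0.036697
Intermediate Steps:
D = 1/218 ≈ 0.0045872
(-61 + 53)*D = (-61 + 53)*(1/218) = -8*1/218 = -4/109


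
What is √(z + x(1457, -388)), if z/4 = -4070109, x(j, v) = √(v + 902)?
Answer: √(-16280436 + √514) ≈ 4034.9*I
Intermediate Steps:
x(j, v) = √(902 + v)
z = -16280436 (z = 4*(-4070109) = -16280436)
√(z + x(1457, -388)) = √(-16280436 + √(902 - 388)) = √(-16280436 + √514)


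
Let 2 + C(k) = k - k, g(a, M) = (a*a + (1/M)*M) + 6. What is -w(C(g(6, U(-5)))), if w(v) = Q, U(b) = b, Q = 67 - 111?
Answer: 44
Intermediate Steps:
Q = -44
g(a, M) = 7 + a² (g(a, M) = (a² + M/M) + 6 = (a² + 1) + 6 = (1 + a²) + 6 = 7 + a²)
C(k) = -2 (C(k) = -2 + (k - k) = -2 + 0 = -2)
w(v) = -44
-w(C(g(6, U(-5)))) = -1*(-44) = 44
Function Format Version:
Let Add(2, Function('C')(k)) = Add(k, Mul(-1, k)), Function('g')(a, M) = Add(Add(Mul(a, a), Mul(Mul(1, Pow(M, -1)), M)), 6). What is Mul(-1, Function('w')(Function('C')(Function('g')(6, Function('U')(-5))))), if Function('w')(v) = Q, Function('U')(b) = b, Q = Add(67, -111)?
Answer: 44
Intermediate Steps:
Q = -44
Function('g')(a, M) = Add(7, Pow(a, 2)) (Function('g')(a, M) = Add(Add(Pow(a, 2), Mul(Pow(M, -1), M)), 6) = Add(Add(Pow(a, 2), 1), 6) = Add(Add(1, Pow(a, 2)), 6) = Add(7, Pow(a, 2)))
Function('C')(k) = -2 (Function('C')(k) = Add(-2, Add(k, Mul(-1, k))) = Add(-2, 0) = -2)
Function('w')(v) = -44
Mul(-1, Function('w')(Function('C')(Function('g')(6, Function('U')(-5))))) = Mul(-1, -44) = 44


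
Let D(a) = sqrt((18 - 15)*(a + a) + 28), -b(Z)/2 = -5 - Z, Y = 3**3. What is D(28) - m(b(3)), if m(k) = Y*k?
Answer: -418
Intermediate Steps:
Y = 27
b(Z) = 10 + 2*Z (b(Z) = -2*(-5 - Z) = 10 + 2*Z)
m(k) = 27*k
D(a) = sqrt(28 + 6*a) (D(a) = sqrt(3*(2*a) + 28) = sqrt(6*a + 28) = sqrt(28 + 6*a))
D(28) - m(b(3)) = sqrt(28 + 6*28) - 27*(10 + 2*3) = sqrt(28 + 168) - 27*(10 + 6) = sqrt(196) - 27*16 = 14 - 1*432 = 14 - 432 = -418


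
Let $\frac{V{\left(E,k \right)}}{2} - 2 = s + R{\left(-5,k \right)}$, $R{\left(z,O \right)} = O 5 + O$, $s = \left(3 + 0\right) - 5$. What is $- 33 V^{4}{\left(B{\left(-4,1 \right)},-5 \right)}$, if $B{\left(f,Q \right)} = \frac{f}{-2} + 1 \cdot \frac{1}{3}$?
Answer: $-427680000$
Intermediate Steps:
$s = -2$ ($s = 3 - 5 = -2$)
$B{\left(f,Q \right)} = \frac{1}{3} - \frac{f}{2}$ ($B{\left(f,Q \right)} = f \left(- \frac{1}{2}\right) + 1 \cdot \frac{1}{3} = - \frac{f}{2} + \frac{1}{3} = \frac{1}{3} - \frac{f}{2}$)
$R{\left(z,O \right)} = 6 O$ ($R{\left(z,O \right)} = 5 O + O = 6 O$)
$V{\left(E,k \right)} = 12 k$ ($V{\left(E,k \right)} = 4 + 2 \left(-2 + 6 k\right) = 4 + \left(-4 + 12 k\right) = 12 k$)
$- 33 V^{4}{\left(B{\left(-4,1 \right)},-5 \right)} = - 33 \left(12 \left(-5\right)\right)^{4} = - 33 \left(-60\right)^{4} = \left(-33\right) 12960000 = -427680000$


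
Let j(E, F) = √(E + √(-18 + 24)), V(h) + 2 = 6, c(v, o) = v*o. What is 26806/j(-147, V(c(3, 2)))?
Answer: -26806*I/√(147 - √6) ≈ -2229.6*I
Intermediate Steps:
c(v, o) = o*v
V(h) = 4 (V(h) = -2 + 6 = 4)
j(E, F) = √(E + √6)
26806/j(-147, V(c(3, 2))) = 26806/(√(-147 + √6)) = 26806/√(-147 + √6)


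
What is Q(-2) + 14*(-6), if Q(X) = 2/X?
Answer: -85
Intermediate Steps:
Q(-2) + 14*(-6) = 2/(-2) + 14*(-6) = 2*(-½) - 84 = -1 - 84 = -85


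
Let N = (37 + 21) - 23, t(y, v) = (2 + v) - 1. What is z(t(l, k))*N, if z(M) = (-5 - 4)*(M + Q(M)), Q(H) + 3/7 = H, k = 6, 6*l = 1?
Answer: -4275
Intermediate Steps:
l = ⅙ (l = (⅙)*1 = ⅙ ≈ 0.16667)
Q(H) = -3/7 + H
t(y, v) = 1 + v
z(M) = 27/7 - 18*M (z(M) = (-5 - 4)*(M + (-3/7 + M)) = -9*(-3/7 + 2*M) = 27/7 - 18*M)
N = 35 (N = 58 - 23 = 35)
z(t(l, k))*N = (27/7 - 18*(1 + 6))*35 = (27/7 - 18*7)*35 = (27/7 - 126)*35 = -855/7*35 = -4275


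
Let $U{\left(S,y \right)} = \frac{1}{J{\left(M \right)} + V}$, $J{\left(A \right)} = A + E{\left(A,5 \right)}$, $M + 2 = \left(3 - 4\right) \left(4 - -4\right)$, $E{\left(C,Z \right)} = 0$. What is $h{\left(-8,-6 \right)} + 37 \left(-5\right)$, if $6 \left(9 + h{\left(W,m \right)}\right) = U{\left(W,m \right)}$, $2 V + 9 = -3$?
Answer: $- \frac{18625}{96} \approx -194.01$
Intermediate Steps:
$M = -10$ ($M = -2 + \left(3 - 4\right) \left(4 - -4\right) = -2 - \left(4 + 4\right) = -2 - 8 = -10$)
$V = -6$ ($V = - \frac{9}{2} + \frac{1}{2} \left(-3\right) = - \frac{9}{2} - \frac{3}{2} = -6$)
$J{\left(A \right)} = A$ ($J{\left(A \right)} = A + 0 = A$)
$U{\left(S,y \right)} = - \frac{1}{16}$ ($U{\left(S,y \right)} = \frac{1}{-10 - 6} = \frac{1}{-16} = - \frac{1}{16}$)
$h{\left(W,m \right)} = - \frac{865}{96}$ ($h{\left(W,m \right)} = -9 + \frac{1}{6} \left(- \frac{1}{16}\right) = -9 - \frac{1}{96} = - \frac{865}{96}$)
$h{\left(-8,-6 \right)} + 37 \left(-5\right) = - \frac{865}{96} + 37 \left(-5\right) = - \frac{865}{96} - 185 = - \frac{18625}{96}$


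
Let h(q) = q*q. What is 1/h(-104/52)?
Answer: 1/4 ≈ 0.25000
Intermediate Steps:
h(q) = q**2
1/h(-104/52) = 1/((-104/52)**2) = 1/((-104*1/52)**2) = 1/((-2)**2) = 1/4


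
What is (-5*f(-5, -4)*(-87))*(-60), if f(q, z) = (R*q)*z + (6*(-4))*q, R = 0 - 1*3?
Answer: -1566000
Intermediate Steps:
R = -3 (R = 0 - 3 = -3)
f(q, z) = -24*q - 3*q*z (f(q, z) = (-3*q)*z + (6*(-4))*q = -3*q*z - 24*q = -24*q - 3*q*z)
(-5*f(-5, -4)*(-87))*(-60) = (-(-15)*(-5)*(8 - 4)*(-87))*(-60) = (-(-15)*(-5)*4*(-87))*(-60) = (-5*60*(-87))*(-60) = -300*(-87)*(-60) = 26100*(-60) = -1566000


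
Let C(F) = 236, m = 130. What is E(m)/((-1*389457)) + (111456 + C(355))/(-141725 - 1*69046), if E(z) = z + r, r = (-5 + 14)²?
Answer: -1612729775/3040231161 ≈ -0.53046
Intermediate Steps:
r = 81 (r = 9² = 81)
E(z) = 81 + z (E(z) = z + 81 = 81 + z)
E(m)/((-1*389457)) + (111456 + C(355))/(-141725 - 1*69046) = (81 + 130)/((-1*389457)) + (111456 + 236)/(-141725 - 1*69046) = 211/(-389457) + 111692/(-141725 - 69046) = 211*(-1/389457) + 111692/(-210771) = -211/389457 + 111692*(-1/210771) = -211/389457 - 111692/210771 = -1612729775/3040231161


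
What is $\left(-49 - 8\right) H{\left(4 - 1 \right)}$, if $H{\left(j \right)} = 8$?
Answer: $-456$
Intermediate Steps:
$\left(-49 - 8\right) H{\left(4 - 1 \right)} = \left(-49 - 8\right) 8 = \left(-57\right) 8 = -456$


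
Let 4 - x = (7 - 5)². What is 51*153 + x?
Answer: 7803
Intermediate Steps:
x = 0 (x = 4 - (7 - 5)² = 4 - 1*2² = 4 - 1*4 = 4 - 4 = 0)
51*153 + x = 51*153 + 0 = 7803 + 0 = 7803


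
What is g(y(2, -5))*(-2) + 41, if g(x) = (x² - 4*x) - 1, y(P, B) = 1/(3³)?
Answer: 31561/729 ≈ 43.294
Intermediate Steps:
y(P, B) = 1/27
g(x) = -1 + x² - 4*x
g(y(2, -5))*(-2) + 41 = (-1 + (1/27)² - 4*1/27)*(-2) + 41 = (-1 + 1/729 - 4/27)*(-2) + 41 = -836/729*(-2) + 41 = 1672/729 + 41 = 31561/729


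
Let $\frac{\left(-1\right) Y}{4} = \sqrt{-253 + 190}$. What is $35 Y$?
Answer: $- 420 i \sqrt{7} \approx - 1111.2 i$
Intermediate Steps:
$Y = - 12 i \sqrt{7}$ ($Y = - 4 \sqrt{-253 + 190} = - 4 \sqrt{-63} = - 4 \cdot 3 i \sqrt{7} = - 12 i \sqrt{7} \approx - 31.749 i$)
$35 Y = 35 \left(- 12 i \sqrt{7}\right) = - 420 i \sqrt{7}$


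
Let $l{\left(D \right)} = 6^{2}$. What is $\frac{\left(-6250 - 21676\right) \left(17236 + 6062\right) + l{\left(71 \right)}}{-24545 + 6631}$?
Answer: $\frac{325309956}{8957} \approx 36319.0$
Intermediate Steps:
$l{\left(D \right)} = 36$
$\frac{\left(-6250 - 21676\right) \left(17236 + 6062\right) + l{\left(71 \right)}}{-24545 + 6631} = \frac{\left(-6250 - 21676\right) \left(17236 + 6062\right) + 36}{-24545 + 6631} = \frac{\left(-27926\right) 23298 + 36}{-17914} = \left(-650619948 + 36\right) \left(- \frac{1}{17914}\right) = \left(-650619912\right) \left(- \frac{1}{17914}\right) = \frac{325309956}{8957}$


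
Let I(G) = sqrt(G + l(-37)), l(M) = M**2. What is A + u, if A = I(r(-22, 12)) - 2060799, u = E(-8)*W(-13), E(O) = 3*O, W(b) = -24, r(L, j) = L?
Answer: -2060223 + sqrt(1347) ≈ -2.0602e+6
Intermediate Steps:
I(G) = sqrt(1369 + G) (I(G) = sqrt(G + (-37)**2) = sqrt(G + 1369) = sqrt(1369 + G))
u = 576 (u = (3*(-8))*(-24) = -24*(-24) = 576)
A = -2060799 + sqrt(1347) (A = sqrt(1369 - 22) - 2060799 = sqrt(1347) - 2060799 = -2060799 + sqrt(1347) ≈ -2.0608e+6)
A + u = (-2060799 + sqrt(1347)) + 576 = -2060223 + sqrt(1347)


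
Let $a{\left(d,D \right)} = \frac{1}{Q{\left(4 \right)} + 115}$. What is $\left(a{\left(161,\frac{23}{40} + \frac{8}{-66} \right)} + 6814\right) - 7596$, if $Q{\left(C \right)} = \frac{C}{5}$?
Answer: $- \frac{452773}{579} \approx -781.99$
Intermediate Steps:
$Q{\left(C \right)} = \frac{C}{5}$ ($Q{\left(C \right)} = C \frac{1}{5} = \frac{C}{5}$)
$a{\left(d,D \right)} = \frac{5}{579}$ ($a{\left(d,D \right)} = \frac{1}{\frac{1}{5} \cdot 4 + 115} = \frac{1}{\frac{4}{5} + 115} = \frac{1}{\frac{579}{5}} = \frac{5}{579}$)
$\left(a{\left(161,\frac{23}{40} + \frac{8}{-66} \right)} + 6814\right) - 7596 = \left(\frac{5}{579} + 6814\right) - 7596 = \frac{3945311}{579} - 7596 = - \frac{452773}{579}$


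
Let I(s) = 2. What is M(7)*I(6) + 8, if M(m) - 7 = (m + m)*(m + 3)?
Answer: 302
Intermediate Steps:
M(m) = 7 + 2*m*(3 + m) (M(m) = 7 + (m + m)*(m + 3) = 7 + (2*m)*(3 + m) = 7 + 2*m*(3 + m))
M(7)*I(6) + 8 = (7 + 2*7**2 + 6*7)*2 + 8 = (7 + 2*49 + 42)*2 + 8 = (7 + 98 + 42)*2 + 8 = 147*2 + 8 = 294 + 8 = 302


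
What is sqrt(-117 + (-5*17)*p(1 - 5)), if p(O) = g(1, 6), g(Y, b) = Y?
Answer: I*sqrt(202) ≈ 14.213*I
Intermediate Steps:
p(O) = 1
sqrt(-117 + (-5*17)*p(1 - 5)) = sqrt(-117 - 5*17*1) = sqrt(-117 - 85*1) = sqrt(-117 - 85) = sqrt(-202) = I*sqrt(202)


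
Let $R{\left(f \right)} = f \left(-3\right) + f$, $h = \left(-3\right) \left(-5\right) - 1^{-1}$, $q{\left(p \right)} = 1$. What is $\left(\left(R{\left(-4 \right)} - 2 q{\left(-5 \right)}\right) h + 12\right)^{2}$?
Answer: $9216$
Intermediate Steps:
$h = 14$ ($h = 15 - 1 = 14$)
$R{\left(f \right)} = - 2 f$ ($R{\left(f \right)} = - 3 f + f = - 2 f$)
$\left(\left(R{\left(-4 \right)} - 2 q{\left(-5 \right)}\right) h + 12\right)^{2} = \left(\left(\left(-2\right) \left(-4\right) - 2\right) 14 + 12\right)^{2} = \left(\left(8 - 2\right) 14 + 12\right)^{2} = \left(6 \cdot 14 + 12\right)^{2} = \left(84 + 12\right)^{2} = 96^{2} = 9216$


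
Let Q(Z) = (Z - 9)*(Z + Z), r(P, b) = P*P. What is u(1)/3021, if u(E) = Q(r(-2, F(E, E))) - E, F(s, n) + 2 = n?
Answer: -41/3021 ≈ -0.013572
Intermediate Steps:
F(s, n) = -2 + n
r(P, b) = P**2
Q(Z) = 2*Z*(-9 + Z) (Q(Z) = (-9 + Z)*(2*Z) = 2*Z*(-9 + Z))
u(E) = -40 - E (u(E) = 2*(-2)**2*(-9 + (-2)**2) - E = 2*4*(-9 + 4) - E = 2*4*(-5) - E = -40 - E)
u(1)/3021 = (-40 - 1*1)/3021 = (-40 - 1)*(1/3021) = -41*1/3021 = -41/3021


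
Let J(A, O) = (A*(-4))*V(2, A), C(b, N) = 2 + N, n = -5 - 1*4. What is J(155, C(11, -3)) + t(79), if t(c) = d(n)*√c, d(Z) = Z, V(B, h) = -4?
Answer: 2480 - 9*√79 ≈ 2400.0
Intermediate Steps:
n = -9 (n = -5 - 4 = -9)
J(A, O) = 16*A (J(A, O) = (A*(-4))*(-4) = -4*A*(-4) = 16*A)
t(c) = -9*√c
J(155, C(11, -3)) + t(79) = 16*155 - 9*√79 = 2480 - 9*√79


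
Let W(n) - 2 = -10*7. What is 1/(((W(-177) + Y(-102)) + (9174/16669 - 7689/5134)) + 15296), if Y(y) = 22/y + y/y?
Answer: 256735938/3909533019509 ≈ 6.5669e-5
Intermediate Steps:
W(n) = -68 (W(n) = 2 - 10*7 = 2 - 70 = -68)
Y(y) = 1 + 22/y (Y(y) = 22/y + 1 = 1 + 22/y)
1/(((W(-177) + Y(-102)) + (9174/16669 - 7689/5134)) + 15296) = 1/(((-68 + (22 - 102)/(-102)) + (9174/16669 - 7689/5134)) + 15296) = 1/(((-68 - 1/102*(-80)) + (9174*(1/16669) - 7689*1/5134)) + 15296) = 1/(((-68 + 40/51) + (9174/16669 - 7689/5134)) + 15296) = 1/((-3428/51 - 81068625/85578646) + 15296) = 1/(-17499888139/256735938 + 15296) = 1/(3909533019509/256735938) = 256735938/3909533019509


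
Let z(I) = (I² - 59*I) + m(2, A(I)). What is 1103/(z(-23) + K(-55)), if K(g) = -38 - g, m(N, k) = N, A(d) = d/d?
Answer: 1103/1905 ≈ 0.57900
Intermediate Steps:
A(d) = 1
z(I) = 2 + I² - 59*I (z(I) = (I² - 59*I) + 2 = 2 + I² - 59*I)
1103/(z(-23) + K(-55)) = 1103/((2 + (-23)² - 59*(-23)) + (-38 - 1*(-55))) = 1103/((2 + 529 + 1357) + (-38 + 55)) = 1103/(1888 + 17) = 1103/1905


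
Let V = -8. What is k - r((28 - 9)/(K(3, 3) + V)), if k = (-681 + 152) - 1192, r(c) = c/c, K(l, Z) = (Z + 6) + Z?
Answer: -1722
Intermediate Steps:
K(l, Z) = 6 + 2*Z (K(l, Z) = (6 + Z) + Z = 6 + 2*Z)
r(c) = 1
k = -1721 (k = -529 - 1192 = -1721)
k - r((28 - 9)/(K(3, 3) + V)) = -1721 - 1*1 = -1721 - 1 = -1722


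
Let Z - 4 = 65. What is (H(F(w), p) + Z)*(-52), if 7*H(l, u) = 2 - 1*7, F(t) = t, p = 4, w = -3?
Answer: -24856/7 ≈ -3550.9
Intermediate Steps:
Z = 69 (Z = 4 + 65 = 69)
H(l, u) = -5/7 (H(l, u) = (2 - 1*7)/7 = (2 - 7)/7 = (⅐)*(-5) = -5/7)
(H(F(w), p) + Z)*(-52) = (-5/7 + 69)*(-52) = (478/7)*(-52) = -24856/7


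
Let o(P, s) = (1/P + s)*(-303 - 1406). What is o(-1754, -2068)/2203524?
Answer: 2066336519/1288327032 ≈ 1.6039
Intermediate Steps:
o(P, s) = -1709*s - 1709/P (o(P, s) = (s + 1/P)*(-1709) = -1709*s - 1709/P)
o(-1754, -2068)/2203524 = (-1709*(-2068) - 1709/(-1754))/2203524 = (3534212 - 1709*(-1/1754))*(1/2203524) = (3534212 + 1709/1754)*(1/2203524) = (6199009557/1754)*(1/2203524) = 2066336519/1288327032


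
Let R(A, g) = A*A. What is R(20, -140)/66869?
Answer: 400/66869 ≈ 0.0059818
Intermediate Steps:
R(A, g) = A²
R(20, -140)/66869 = 20²/66869 = 400*(1/66869) = 400/66869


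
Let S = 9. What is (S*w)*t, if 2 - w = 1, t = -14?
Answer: -126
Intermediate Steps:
w = 1 (w = 2 - 1*1 = 2 - 1 = 1)
(S*w)*t = (9*1)*(-14) = 9*(-14) = -126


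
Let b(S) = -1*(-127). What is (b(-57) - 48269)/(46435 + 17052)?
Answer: -48142/63487 ≈ -0.75830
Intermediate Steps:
b(S) = 127
(b(-57) - 48269)/(46435 + 17052) = (127 - 48269)/(46435 + 17052) = -48142/63487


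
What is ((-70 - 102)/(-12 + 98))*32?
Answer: -64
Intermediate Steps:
((-70 - 102)/(-12 + 98))*32 = -172/86*32 = -172*1/86*32 = -2*32 = -64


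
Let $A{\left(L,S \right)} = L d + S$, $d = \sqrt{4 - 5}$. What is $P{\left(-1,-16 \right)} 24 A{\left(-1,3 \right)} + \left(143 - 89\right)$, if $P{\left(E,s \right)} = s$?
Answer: $-1098 + 384 i \approx -1098.0 + 384.0 i$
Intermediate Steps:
$d = i$ ($d = \sqrt{-1} = i \approx 1.0 i$)
$A{\left(L,S \right)} = S + i L$ ($A{\left(L,S \right)} = L i + S = i L + S = S + i L$)
$P{\left(-1,-16 \right)} 24 A{\left(-1,3 \right)} + \left(143 - 89\right) = - 16 \cdot 24 \left(3 + i \left(-1\right)\right) + \left(143 - 89\right) = - 16 \cdot 24 \left(3 - i\right) + 54 = - 16 \left(72 - 24 i\right) + 54 = \left(-1152 + 384 i\right) + 54 = -1098 + 384 i$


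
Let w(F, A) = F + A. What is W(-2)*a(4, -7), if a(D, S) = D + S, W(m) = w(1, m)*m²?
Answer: 12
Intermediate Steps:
w(F, A) = A + F
W(m) = m²*(1 + m) (W(m) = (m + 1)*m² = (1 + m)*m² = m²*(1 + m))
W(-2)*a(4, -7) = ((-2)²*(1 - 2))*(4 - 7) = (4*(-1))*(-3) = -4*(-3) = 12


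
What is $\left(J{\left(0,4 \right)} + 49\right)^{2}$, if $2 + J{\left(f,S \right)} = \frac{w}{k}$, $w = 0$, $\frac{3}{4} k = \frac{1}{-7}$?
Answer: $2209$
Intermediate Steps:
$k = - \frac{4}{21}$ ($k = \frac{4}{3 \left(-7\right)} = \frac{4}{3} \left(- \frac{1}{7}\right) = - \frac{4}{21} \approx -0.19048$)
$J{\left(f,S \right)} = -2$ ($J{\left(f,S \right)} = -2 + \frac{0}{- \frac{4}{21}} = -2 + 0 \left(- \frac{21}{4}\right) = -2 + 0 = -2$)
$\left(J{\left(0,4 \right)} + 49\right)^{2} = \left(-2 + 49\right)^{2} = 47^{2} = 2209$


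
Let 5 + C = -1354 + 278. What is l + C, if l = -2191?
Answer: -3272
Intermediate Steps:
C = -1081 (C = -5 + (-1354 + 278) = -5 - 1076 = -1081)
l + C = -2191 - 1081 = -3272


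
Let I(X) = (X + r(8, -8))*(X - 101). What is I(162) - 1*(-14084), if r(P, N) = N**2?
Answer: 27870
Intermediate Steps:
I(X) = (-101 + X)*(64 + X) (I(X) = (X + (-8)**2)*(X - 101) = (X + 64)*(-101 + X) = (64 + X)*(-101 + X) = (-101 + X)*(64 + X))
I(162) - 1*(-14084) = (-6464 + 162**2 - 37*162) - 1*(-14084) = (-6464 + 26244 - 5994) + 14084 = 13786 + 14084 = 27870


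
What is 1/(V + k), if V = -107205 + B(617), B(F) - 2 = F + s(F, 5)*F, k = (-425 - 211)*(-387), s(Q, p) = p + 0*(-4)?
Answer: 1/142631 ≈ 7.0111e-6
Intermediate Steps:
s(Q, p) = p (s(Q, p) = p + 0 = p)
k = 246132 (k = -636*(-387) = 246132)
B(F) = 2 + 6*F (B(F) = 2 + (F + 5*F) = 2 + 6*F)
V = -103501 (V = -107205 + (2 + 6*617) = -107205 + (2 + 3702) = -107205 + 3704 = -103501)
1/(V + k) = 1/(-103501 + 246132) = 1/142631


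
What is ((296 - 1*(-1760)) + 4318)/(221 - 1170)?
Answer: -6374/949 ≈ -6.7165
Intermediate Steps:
((296 - 1*(-1760)) + 4318)/(221 - 1170) = ((296 + 1760) + 4318)/(-949) = (2056 + 4318)*(-1/949) = 6374*(-1/949) = -6374/949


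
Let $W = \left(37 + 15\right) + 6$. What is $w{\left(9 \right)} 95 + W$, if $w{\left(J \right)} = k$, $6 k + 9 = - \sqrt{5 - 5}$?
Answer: $- \frac{169}{2} \approx -84.5$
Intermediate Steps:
$W = 58$ ($W = 52 + 6 = 58$)
$k = - \frac{3}{2}$ ($k = - \frac{3}{2} + \frac{\left(-1\right) \sqrt{5 - 5}}{6} = - \frac{3}{2} + \frac{\left(-1\right) \sqrt{0}}{6} = - \frac{3}{2} + \frac{\left(-1\right) 0}{6} = - \frac{3}{2} + \frac{1}{6} \cdot 0 = - \frac{3}{2} + 0 = - \frac{3}{2} \approx -1.5$)
$w{\left(J \right)} = - \frac{3}{2}$
$w{\left(9 \right)} 95 + W = \left(- \frac{3}{2}\right) 95 + 58 = - \frac{285}{2} + 58 = - \frac{169}{2}$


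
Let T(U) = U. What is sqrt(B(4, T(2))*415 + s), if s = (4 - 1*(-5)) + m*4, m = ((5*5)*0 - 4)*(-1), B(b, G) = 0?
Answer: 5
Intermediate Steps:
m = 4 (m = (25*0 - 4)*(-1) = (0 - 4)*(-1) = -4*(-1) = 4)
s = 25 (s = (4 - 1*(-5)) + 4*4 = (4 + 5) + 16 = 9 + 16 = 25)
sqrt(B(4, T(2))*415 + s) = sqrt(0*415 + 25) = sqrt(0 + 25) = sqrt(25) = 5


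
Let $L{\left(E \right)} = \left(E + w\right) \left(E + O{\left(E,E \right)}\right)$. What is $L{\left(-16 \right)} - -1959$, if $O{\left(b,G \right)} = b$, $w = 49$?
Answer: $903$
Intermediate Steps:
$L{\left(E \right)} = 2 E \left(49 + E\right)$ ($L{\left(E \right)} = \left(E + 49\right) \left(E + E\right) = \left(49 + E\right) 2 E = 2 E \left(49 + E\right)$)
$L{\left(-16 \right)} - -1959 = 2 \left(-16\right) \left(49 - 16\right) - -1959 = 2 \left(-16\right) 33 + 1959 = -1056 + 1959 = 903$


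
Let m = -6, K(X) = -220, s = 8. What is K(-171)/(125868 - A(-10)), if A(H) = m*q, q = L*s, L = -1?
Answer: -11/6291 ≈ -0.0017485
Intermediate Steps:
q = -8 (q = -1*8 = -8)
A(H) = 48 (A(H) = -6*(-8) = 48)
K(-171)/(125868 - A(-10)) = -220/(125868 - 1*48) = -220/(125868 - 48) = -220/125820 = -220*1/125820 = -11/6291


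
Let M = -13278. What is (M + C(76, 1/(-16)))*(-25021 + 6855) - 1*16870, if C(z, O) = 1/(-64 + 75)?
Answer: 2653085892/11 ≈ 2.4119e+8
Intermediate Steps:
C(z, O) = 1/11
(M + C(76, 1/(-16)))*(-25021 + 6855) - 1*16870 = (-13278 + 1/11)*(-25021 + 6855) - 1*16870 = -146057/11*(-18166) - 16870 = 2653271462/11 - 16870 = 2653085892/11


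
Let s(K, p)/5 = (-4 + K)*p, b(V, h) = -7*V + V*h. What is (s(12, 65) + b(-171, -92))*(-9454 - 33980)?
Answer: -848222586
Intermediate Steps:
s(K, p) = 5*p*(-4 + K) (s(K, p) = 5*((-4 + K)*p) = 5*(p*(-4 + K)) = 5*p*(-4 + K))
(s(12, 65) + b(-171, -92))*(-9454 - 33980) = (5*65*(-4 + 12) - 171*(-7 - 92))*(-9454 - 33980) = (5*65*8 - 171*(-99))*(-43434) = (2600 + 16929)*(-43434) = 19529*(-43434) = -848222586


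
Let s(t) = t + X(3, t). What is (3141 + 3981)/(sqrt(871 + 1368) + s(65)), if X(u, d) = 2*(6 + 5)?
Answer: 309807/2665 - 3561*sqrt(2239)/2665 ≈ 53.023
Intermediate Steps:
X(u, d) = 22 (X(u, d) = 2*11 = 22)
s(t) = 22 + t (s(t) = t + 22 = 22 + t)
(3141 + 3981)/(sqrt(871 + 1368) + s(65)) = (3141 + 3981)/(sqrt(871 + 1368) + (22 + 65)) = 7122/(sqrt(2239) + 87) = 7122/(87 + sqrt(2239))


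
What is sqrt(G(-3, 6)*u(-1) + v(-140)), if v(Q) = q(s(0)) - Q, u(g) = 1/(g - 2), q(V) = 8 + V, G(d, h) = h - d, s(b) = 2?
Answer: 7*sqrt(3) ≈ 12.124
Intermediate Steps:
u(g) = 1/(-2 + g)
v(Q) = 10 - Q (v(Q) = (8 + 2) - Q = 10 - Q)
sqrt(G(-3, 6)*u(-1) + v(-140)) = sqrt((6 - 1*(-3))/(-2 - 1) + (10 - 1*(-140))) = sqrt((6 + 3)/(-3) + (10 + 140)) = sqrt(9*(-1/3) + 150) = sqrt(-3 + 150) = sqrt(147) = 7*sqrt(3)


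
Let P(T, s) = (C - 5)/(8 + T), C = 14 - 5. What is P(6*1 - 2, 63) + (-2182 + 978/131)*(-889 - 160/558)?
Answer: 70677904087/36549 ≈ 1.9338e+6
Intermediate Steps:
C = 9
P(T, s) = 4/(8 + T) (P(T, s) = (9 - 5)/(8 + T) = 4/(8 + T))
P(6*1 - 2, 63) + (-2182 + 978/131)*(-889 - 160/558) = 4/(8 + (6*1 - 2)) + (-2182 + 978/131)*(-889 - 160/558) = 4/(8 + (6 - 2)) + (-2182 + 978*(1/131))*(-889 - 160*1/558) = 4/(8 + 4) + (-2182 + 978/131)*(-889 - 80/279) = 4/12 - 284864/131*(-248111/279) = 4*(1/12) + 70677891904/36549 = 1/3 + 70677891904/36549 = 70677904087/36549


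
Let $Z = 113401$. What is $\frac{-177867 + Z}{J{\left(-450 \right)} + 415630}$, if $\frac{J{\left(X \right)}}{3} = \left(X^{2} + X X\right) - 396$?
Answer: $- \frac{32233}{814721} \approx -0.039563$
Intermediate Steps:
$J{\left(X \right)} = -1188 + 6 X^{2}$ ($J{\left(X \right)} = 3 \left(\left(X^{2} + X X\right) - 396\right) = 3 \left(\left(X^{2} + X^{2}\right) - 396\right) = 3 \left(2 X^{2} - 396\right) = 3 \left(-396 + 2 X^{2}\right) = -1188 + 6 X^{2}$)
$\frac{-177867 + Z}{J{\left(-450 \right)} + 415630} = \frac{-177867 + 113401}{\left(-1188 + 6 \left(-450\right)^{2}\right) + 415630} = - \frac{64466}{\left(-1188 + 6 \cdot 202500\right) + 415630} = - \frac{64466}{\left(-1188 + 1215000\right) + 415630} = - \frac{64466}{1213812 + 415630} = - \frac{64466}{1629442} = \left(-64466\right) \frac{1}{1629442} = - \frac{32233}{814721}$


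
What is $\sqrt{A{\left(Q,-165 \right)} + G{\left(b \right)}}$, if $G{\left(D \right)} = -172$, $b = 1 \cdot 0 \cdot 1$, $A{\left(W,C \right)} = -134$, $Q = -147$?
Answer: $3 i \sqrt{34} \approx 17.493 i$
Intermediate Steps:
$b = 0$ ($b = 0 \cdot 1 = 0$)
$\sqrt{A{\left(Q,-165 \right)} + G{\left(b \right)}} = \sqrt{-134 - 172} = \sqrt{-306} = 3 i \sqrt{34}$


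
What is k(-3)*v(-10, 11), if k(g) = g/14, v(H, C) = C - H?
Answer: -9/2 ≈ -4.5000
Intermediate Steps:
k(g) = g/14 (k(g) = g*(1/14) = g/14)
k(-3)*v(-10, 11) = ((1/14)*(-3))*(11 - 1*(-10)) = -3*(11 + 10)/14 = -3/14*21 = -9/2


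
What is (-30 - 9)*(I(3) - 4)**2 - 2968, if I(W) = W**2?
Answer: -3943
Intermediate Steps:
(-30 - 9)*(I(3) - 4)**2 - 2968 = (-30 - 9)*(3**2 - 4)**2 - 2968 = -39*(9 - 4)**2 - 2968 = -39*5**2 - 2968 = -39*25 - 2968 = -975 - 2968 = -3943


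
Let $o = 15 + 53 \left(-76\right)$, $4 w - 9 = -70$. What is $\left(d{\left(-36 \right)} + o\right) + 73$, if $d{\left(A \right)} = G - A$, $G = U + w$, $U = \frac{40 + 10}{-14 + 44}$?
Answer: $- \frac{47011}{12} \approx -3917.6$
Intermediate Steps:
$w = - \frac{61}{4}$ ($w = \frac{9}{4} + \frac{1}{4} \left(-70\right) = \frac{9}{4} - \frac{35}{2} = - \frac{61}{4} \approx -15.25$)
$U = \frac{5}{3}$ ($U = \frac{50}{30} = 50 \cdot \frac{1}{30} = \frac{5}{3} \approx 1.6667$)
$G = - \frac{163}{12}$ ($G = \frac{5}{3} - \frac{61}{4} = - \frac{163}{12} \approx -13.583$)
$d{\left(A \right)} = - \frac{163}{12} - A$
$o = -4013$ ($o = 15 - 4028 = -4013$)
$\left(d{\left(-36 \right)} + o\right) + 73 = \left(\left(- \frac{163}{12} - -36\right) - 4013\right) + 73 = \left(\left(- \frac{163}{12} + 36\right) - 4013\right) + 73 = \left(\frac{269}{12} - 4013\right) + 73 = - \frac{47887}{12} + 73 = - \frac{47011}{12}$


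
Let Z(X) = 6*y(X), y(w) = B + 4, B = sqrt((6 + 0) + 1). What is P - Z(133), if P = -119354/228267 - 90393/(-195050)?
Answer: -1071209739169/44523478350 - 6*sqrt(7) ≈ -39.934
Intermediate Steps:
B = sqrt(7) (B = sqrt(6 + 1) = sqrt(7) ≈ 2.6458)
y(w) = 4 + sqrt(7) (y(w) = sqrt(7) + 4 = 4 + sqrt(7))
P = -2646258769/44523478350 (P = -119354*1/228267 - 90393*(-1/195050) = -119354/228267 + 90393/195050 = -2646258769/44523478350 ≈ -0.059435)
Z(X) = 24 + 6*sqrt(7) (Z(X) = 6*(4 + sqrt(7)) = 24 + 6*sqrt(7))
P - Z(133) = -2646258769/44523478350 - (24 + 6*sqrt(7)) = -2646258769/44523478350 + (-24 - 6*sqrt(7)) = -1071209739169/44523478350 - 6*sqrt(7)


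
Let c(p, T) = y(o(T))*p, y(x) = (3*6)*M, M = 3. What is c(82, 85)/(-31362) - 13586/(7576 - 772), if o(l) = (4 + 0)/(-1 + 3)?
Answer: -38017687/17782254 ≈ -2.1380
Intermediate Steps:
o(l) = 2 (o(l) = 4/2 = 4*(1/2) = 2)
y(x) = 54 (y(x) = (3*6)*3 = 18*3 = 54)
c(p, T) = 54*p
c(82, 85)/(-31362) - 13586/(7576 - 772) = (54*82)/(-31362) - 13586/(7576 - 772) = 4428*(-1/31362) - 13586/6804 = -738/5227 - 13586*1/6804 = -738/5227 - 6793/3402 = -38017687/17782254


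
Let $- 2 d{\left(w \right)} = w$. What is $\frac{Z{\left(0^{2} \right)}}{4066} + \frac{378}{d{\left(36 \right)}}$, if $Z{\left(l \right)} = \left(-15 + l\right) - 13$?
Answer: $- \frac{42707}{2033} \approx -21.007$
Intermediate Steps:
$Z{\left(l \right)} = -28 + l$
$d{\left(w \right)} = - \frac{w}{2}$
$\frac{Z{\left(0^{2} \right)}}{4066} + \frac{378}{d{\left(36 \right)}} = \frac{-28 + 0^{2}}{4066} + \frac{378}{\left(- \frac{1}{2}\right) 36} = \left(-28 + 0\right) \frac{1}{4066} + \frac{378}{-18} = \left(-28\right) \frac{1}{4066} + 378 \left(- \frac{1}{18}\right) = - \frac{14}{2033} - 21 = - \frac{42707}{2033}$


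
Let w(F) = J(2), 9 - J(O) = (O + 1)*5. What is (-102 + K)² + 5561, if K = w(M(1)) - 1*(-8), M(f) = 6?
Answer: 15561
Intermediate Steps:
J(O) = 4 - 5*O (J(O) = 9 - (O + 1)*5 = 9 - (1 + O)*5 = 9 - (5 + 5*O) = 9 + (-5 - 5*O) = 4 - 5*O)
w(F) = -6 (w(F) = 4 - 5*2 = 4 - 10 = -6)
K = 2 (K = -6 - 1*(-8) = -6 + 8 = 2)
(-102 + K)² + 5561 = (-102 + 2)² + 5561 = (-100)² + 5561 = 10000 + 5561 = 15561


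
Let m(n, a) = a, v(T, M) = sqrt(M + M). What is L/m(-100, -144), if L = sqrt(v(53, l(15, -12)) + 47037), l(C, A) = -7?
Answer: -sqrt(47037 + I*sqrt(14))/144 ≈ -1.5061 - 5.9903e-5*I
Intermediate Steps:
v(T, M) = sqrt(2)*sqrt(M) (v(T, M) = sqrt(2*M) = sqrt(2)*sqrt(M))
L = sqrt(47037 + I*sqrt(14)) (L = sqrt(sqrt(2)*sqrt(-7) + 47037) = sqrt(sqrt(2)*(I*sqrt(7)) + 47037) = sqrt(I*sqrt(14) + 47037) = sqrt(47037 + I*sqrt(14)) ≈ 216.88 + 0.0086*I)
L/m(-100, -144) = sqrt(47037 + I*sqrt(14))/(-144) = sqrt(47037 + I*sqrt(14))*(-1/144) = -sqrt(47037 + I*sqrt(14))/144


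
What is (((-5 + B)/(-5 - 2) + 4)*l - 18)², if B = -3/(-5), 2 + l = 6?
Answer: 324/1225 ≈ 0.26449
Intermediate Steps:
l = 4 (l = -2 + 6 = 4)
B = ⅗ (B = -3*(-⅕) = ⅗ ≈ 0.60000)
(((-5 + B)/(-5 - 2) + 4)*l - 18)² = (((-5 + ⅗)/(-5 - 2) + 4)*4 - 18)² = ((-22/5/(-7) + 4)*4 - 18)² = ((-22/5*(-⅐) + 4)*4 - 18)² = ((22/35 + 4)*4 - 18)² = ((162/35)*4 - 18)² = (648/35 - 18)² = (18/35)² = 324/1225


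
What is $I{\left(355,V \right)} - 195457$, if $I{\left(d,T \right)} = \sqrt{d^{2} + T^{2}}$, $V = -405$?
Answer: $-195457 + 5 \sqrt{11602} \approx -1.9492 \cdot 10^{5}$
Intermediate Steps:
$I{\left(d,T \right)} = \sqrt{T^{2} + d^{2}}$
$I{\left(355,V \right)} - 195457 = \sqrt{\left(-405\right)^{2} + 355^{2}} - 195457 = \sqrt{164025 + 126025} - 195457 = \sqrt{290050} - 195457 = 5 \sqrt{11602} - 195457 = -195457 + 5 \sqrt{11602}$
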